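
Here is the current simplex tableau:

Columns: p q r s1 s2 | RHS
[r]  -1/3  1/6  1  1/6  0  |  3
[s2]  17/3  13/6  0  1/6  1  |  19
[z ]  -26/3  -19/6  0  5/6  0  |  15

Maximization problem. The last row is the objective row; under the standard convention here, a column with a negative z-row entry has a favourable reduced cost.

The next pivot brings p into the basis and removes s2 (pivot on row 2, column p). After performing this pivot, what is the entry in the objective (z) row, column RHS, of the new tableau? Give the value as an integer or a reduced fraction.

Pivot element is row 2, column p: 17/3.
Normalize row 2: new (row 2, RHS) = 19/(17/3) = 57/17.
z-row ← z-row − (-26/3)·(new row 2): 15 − (-26/3)·(57/17) = 749/17.

749/17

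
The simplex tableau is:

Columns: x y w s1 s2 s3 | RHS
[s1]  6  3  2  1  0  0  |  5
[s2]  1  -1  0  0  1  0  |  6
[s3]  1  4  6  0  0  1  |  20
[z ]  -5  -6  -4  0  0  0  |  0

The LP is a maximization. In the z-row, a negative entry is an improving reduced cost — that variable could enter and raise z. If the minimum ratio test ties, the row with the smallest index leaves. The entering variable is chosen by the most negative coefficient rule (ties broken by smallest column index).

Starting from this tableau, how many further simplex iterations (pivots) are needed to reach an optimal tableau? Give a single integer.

pivot: y in, s1 out → z = 10
No improving column remains; optimal.

1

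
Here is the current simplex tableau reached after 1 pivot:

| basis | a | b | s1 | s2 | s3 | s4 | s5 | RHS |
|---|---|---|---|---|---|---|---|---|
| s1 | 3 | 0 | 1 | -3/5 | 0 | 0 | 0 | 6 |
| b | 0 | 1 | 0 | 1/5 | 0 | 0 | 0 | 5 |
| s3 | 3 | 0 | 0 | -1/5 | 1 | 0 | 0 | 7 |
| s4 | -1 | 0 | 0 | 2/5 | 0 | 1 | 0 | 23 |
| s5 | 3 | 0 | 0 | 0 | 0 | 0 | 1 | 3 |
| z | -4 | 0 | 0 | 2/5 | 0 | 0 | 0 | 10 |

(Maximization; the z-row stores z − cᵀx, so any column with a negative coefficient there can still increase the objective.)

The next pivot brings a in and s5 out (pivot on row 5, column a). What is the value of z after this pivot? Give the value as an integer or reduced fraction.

14

Minimum ratio for a: 3/3 = 1.
z changes by −(z-row coeff of a)·ratio = −(-4)·1 = 4.
New z = 10 + 4 = 14.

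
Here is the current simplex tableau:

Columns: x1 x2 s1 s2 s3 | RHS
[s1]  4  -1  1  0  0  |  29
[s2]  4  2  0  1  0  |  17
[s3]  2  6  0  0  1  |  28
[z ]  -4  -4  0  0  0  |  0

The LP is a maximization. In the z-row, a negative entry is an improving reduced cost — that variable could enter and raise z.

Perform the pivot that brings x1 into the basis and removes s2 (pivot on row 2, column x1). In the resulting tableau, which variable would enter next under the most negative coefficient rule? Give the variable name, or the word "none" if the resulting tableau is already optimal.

Pivot element 4. New z-row = old z-row − (-4)·(row 2/4).
Updated z-row coefficients: x1: 0, x2: -2, s1: 0, s2: 1, s3: 0.
The most negative is -2 in column x2, so x2 would enter next.

x2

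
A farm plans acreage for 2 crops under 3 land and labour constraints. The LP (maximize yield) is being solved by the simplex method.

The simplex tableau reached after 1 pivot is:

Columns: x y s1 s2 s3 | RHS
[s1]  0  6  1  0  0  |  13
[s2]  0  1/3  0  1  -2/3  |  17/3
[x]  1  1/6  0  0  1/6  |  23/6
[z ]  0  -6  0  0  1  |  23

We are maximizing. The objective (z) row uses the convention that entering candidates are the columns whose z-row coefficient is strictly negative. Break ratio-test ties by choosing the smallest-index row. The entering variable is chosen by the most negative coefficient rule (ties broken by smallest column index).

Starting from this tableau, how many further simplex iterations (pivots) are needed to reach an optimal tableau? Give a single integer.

1

pivot: y in, s1 out → z = 36
No improving column remains; optimal.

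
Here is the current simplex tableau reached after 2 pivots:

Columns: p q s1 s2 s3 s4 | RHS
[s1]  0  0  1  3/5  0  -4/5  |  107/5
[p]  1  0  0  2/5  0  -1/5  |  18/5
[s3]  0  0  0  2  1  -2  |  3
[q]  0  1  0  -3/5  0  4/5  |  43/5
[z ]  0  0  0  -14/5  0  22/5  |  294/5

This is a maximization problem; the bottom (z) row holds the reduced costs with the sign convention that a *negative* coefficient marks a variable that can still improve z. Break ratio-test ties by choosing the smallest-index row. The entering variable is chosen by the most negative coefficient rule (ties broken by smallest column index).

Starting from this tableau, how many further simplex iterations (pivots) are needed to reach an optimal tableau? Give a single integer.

pivot: s2 in, s3 out → z = 63
No improving column remains; optimal.

1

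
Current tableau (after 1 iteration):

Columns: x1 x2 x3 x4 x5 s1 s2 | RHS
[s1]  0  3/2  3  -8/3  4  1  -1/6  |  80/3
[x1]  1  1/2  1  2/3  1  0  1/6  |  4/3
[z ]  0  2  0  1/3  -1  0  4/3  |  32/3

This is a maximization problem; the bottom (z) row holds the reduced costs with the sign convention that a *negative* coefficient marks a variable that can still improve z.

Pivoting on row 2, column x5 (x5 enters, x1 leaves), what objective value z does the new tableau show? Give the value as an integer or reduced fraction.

Minimum ratio for x5: (4/3)/1 = 4/3.
z changes by −(z-row coeff of x5)·ratio = −(-1)·(4/3) = 4/3.
New z = 32/3 + (4/3) = 12.

12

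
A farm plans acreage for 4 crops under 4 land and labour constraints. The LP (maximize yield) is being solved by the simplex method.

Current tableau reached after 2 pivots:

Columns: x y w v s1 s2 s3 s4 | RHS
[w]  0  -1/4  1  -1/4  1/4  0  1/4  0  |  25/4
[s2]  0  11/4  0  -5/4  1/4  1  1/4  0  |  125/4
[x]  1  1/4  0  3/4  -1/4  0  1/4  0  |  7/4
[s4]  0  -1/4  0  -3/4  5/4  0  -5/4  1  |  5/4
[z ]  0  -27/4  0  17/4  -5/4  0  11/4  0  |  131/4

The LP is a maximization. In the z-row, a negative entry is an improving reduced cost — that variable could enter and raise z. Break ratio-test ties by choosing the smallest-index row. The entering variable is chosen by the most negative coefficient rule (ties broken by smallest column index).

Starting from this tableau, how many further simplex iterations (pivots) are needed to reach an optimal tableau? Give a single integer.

2

pivot: y in, x out → z = 80
pivot: s1 in, s4 out → z = 104
No improving column remains; optimal.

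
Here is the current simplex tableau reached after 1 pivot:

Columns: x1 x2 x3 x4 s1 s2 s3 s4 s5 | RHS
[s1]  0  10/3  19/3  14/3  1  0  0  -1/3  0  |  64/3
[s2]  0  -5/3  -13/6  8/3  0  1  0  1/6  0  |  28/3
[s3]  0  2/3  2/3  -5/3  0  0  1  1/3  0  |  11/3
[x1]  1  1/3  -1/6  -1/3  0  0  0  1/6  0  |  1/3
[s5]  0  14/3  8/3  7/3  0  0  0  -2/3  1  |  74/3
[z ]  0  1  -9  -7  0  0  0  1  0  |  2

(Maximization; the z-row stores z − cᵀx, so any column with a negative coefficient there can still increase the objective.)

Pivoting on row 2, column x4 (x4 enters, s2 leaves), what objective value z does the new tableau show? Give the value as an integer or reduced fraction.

Minimum ratio for x4: (28/3)/(8/3) = 7/2.
z changes by −(z-row coeff of x4)·ratio = −(-7)·(7/2) = 49/2.
New z = 2 + (49/2) = 53/2.

53/2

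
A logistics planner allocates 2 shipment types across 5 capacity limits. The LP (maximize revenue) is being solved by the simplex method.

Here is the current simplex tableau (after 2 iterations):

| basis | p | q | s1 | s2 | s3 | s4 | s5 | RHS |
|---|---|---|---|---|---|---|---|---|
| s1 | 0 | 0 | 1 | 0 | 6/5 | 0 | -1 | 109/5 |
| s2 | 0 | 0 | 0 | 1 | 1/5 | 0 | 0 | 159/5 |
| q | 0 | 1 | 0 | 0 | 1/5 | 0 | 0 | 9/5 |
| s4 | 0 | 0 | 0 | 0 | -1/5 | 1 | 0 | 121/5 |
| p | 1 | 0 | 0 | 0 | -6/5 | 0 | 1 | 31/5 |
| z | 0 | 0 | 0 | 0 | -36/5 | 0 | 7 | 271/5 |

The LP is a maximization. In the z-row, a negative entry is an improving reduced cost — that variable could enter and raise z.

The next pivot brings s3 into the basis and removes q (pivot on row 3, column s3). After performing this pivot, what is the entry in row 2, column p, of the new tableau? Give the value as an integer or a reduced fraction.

Pivot element is row 3, column s3: 1/5.
Normalize row 3: new (row 3, p) = 0/(1/5) = 0.
row 2 ← row 2 − (1/5)·(new row 3): 0 − (1/5)·0 = 0.

0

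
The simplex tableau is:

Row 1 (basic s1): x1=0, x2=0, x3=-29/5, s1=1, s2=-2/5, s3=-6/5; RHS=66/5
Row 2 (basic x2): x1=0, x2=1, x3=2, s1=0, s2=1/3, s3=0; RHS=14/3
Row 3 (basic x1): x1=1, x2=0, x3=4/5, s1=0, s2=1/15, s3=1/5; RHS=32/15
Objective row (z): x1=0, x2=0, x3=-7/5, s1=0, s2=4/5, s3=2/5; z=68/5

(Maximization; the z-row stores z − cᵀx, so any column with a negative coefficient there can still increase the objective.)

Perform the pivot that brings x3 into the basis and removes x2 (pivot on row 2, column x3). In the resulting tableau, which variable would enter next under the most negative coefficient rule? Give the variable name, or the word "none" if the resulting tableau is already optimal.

Pivot element 2. New z-row = old z-row − (-7/5)·(row 2/2).
Updated z-row coefficients: x1: 0, x2: 7/10, x3: 0, s1: 0, s2: 31/30, s3: 2/5.
No coefficient is strictly negative; the tableau after this pivot is optimal.

none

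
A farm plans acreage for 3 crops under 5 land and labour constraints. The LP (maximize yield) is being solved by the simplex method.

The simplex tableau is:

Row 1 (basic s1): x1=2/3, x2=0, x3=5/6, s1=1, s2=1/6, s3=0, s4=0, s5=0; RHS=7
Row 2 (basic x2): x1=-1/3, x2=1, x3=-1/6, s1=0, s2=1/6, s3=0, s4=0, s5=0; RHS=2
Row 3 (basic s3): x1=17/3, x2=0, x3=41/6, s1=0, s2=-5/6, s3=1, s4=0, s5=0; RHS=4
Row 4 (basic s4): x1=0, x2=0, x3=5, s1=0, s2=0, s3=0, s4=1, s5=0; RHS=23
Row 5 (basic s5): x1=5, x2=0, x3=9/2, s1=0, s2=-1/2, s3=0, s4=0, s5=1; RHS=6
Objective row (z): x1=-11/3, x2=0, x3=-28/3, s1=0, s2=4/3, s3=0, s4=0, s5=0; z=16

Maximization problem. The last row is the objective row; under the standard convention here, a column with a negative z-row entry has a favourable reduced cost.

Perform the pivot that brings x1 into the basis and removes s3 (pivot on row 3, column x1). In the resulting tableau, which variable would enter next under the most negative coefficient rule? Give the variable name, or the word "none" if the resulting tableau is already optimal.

Pivot element 17/3. New z-row = old z-row − (-11/3)·(row 3/(17/3)).
Updated z-row coefficients: x1: 0, x2: 0, x3: -167/34, s1: 0, s2: 27/34, s3: 11/17, s4: 0, s5: 0.
The most negative is -167/34 in column x3, so x3 would enter next.

x3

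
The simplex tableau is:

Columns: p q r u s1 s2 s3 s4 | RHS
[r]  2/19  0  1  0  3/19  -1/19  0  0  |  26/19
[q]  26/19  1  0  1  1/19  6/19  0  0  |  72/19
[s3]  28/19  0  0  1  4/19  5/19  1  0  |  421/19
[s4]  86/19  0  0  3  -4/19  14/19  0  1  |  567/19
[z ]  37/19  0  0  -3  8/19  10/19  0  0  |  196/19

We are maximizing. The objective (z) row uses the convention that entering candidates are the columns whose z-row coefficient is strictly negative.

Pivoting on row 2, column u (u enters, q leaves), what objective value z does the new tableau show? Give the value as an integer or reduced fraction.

412/19

Minimum ratio for u: (72/19)/1 = 72/19.
z changes by −(z-row coeff of u)·ratio = −(-3)·(72/19) = 216/19.
New z = 196/19 + (216/19) = 412/19.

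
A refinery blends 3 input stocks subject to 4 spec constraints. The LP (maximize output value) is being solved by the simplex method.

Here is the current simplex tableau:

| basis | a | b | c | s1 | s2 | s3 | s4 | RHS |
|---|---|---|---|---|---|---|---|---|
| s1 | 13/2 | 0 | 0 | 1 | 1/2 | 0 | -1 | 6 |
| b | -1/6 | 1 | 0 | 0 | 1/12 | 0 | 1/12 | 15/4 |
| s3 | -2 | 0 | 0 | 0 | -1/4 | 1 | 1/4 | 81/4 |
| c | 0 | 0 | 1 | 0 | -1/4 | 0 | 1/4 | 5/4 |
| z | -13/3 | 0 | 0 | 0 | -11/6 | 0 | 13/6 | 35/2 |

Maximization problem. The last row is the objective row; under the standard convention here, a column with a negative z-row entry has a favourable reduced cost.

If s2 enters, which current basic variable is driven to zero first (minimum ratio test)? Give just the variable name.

s1

Ratios: row 1 (s1): 6/(1/2) = 12; row 2 (b): (15/4)/(1/12) = 45; row 3 (s3): entry -1/4 ≤ 0, skip; row 4 (c): entry -1/4 ≤ 0, skip.
Minimum ratio 12 is in the s1 row, so s1 leaves.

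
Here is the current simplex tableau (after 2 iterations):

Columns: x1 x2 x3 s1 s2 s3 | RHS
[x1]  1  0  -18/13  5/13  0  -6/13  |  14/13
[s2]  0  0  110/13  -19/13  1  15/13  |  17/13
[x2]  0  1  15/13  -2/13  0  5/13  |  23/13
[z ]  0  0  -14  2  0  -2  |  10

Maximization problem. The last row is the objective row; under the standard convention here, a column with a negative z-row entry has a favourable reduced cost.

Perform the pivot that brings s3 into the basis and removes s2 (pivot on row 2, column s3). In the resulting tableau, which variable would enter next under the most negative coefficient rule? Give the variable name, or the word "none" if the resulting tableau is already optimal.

s1

Pivot element 15/13. New z-row = old z-row − (-2)·(row 2/(15/13)).
Updated z-row coefficients: x1: 0, x2: 0, x3: 2/3, s1: -8/15, s2: 26/15, s3: 0.
The most negative is -8/15 in column s1, so s1 would enter next.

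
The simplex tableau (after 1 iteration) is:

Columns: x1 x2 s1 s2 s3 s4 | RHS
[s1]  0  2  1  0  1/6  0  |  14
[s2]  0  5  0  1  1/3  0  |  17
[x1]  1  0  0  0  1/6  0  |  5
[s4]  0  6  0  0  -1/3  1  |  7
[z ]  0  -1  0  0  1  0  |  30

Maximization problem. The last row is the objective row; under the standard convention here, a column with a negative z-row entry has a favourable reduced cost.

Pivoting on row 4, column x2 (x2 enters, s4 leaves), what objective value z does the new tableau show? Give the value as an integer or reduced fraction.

187/6

Minimum ratio for x2: 7/6 = 7/6.
z changes by −(z-row coeff of x2)·ratio = −(-1)·(7/6) = 7/6.
New z = 30 + (7/6) = 187/6.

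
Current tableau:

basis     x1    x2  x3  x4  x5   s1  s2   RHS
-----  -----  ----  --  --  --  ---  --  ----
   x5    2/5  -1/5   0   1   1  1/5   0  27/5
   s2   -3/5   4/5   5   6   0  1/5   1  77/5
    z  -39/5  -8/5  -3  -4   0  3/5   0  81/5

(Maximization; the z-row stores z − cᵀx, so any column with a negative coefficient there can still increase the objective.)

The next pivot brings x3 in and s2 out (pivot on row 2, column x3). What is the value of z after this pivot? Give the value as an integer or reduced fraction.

Minimum ratio for x3: (77/5)/5 = 77/25.
z changes by −(z-row coeff of x3)·ratio = −(-3)·(77/25) = 231/25.
New z = 81/5 + (231/25) = 636/25.

636/25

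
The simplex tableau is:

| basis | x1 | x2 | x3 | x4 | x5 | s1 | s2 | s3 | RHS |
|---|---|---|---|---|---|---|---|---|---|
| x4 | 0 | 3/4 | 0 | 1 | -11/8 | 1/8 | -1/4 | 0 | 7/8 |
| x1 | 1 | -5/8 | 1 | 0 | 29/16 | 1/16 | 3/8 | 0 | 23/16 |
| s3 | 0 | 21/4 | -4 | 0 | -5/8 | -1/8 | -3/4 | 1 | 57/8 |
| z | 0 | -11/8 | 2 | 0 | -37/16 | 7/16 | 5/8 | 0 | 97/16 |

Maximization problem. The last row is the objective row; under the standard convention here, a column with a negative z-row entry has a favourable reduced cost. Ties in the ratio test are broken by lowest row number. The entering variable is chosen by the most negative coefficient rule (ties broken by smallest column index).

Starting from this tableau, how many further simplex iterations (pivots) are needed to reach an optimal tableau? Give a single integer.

2

pivot: x5 in, x1 out → z = 229/29
pivot: x2 in, s3 out → z = 1633/146
No improving column remains; optimal.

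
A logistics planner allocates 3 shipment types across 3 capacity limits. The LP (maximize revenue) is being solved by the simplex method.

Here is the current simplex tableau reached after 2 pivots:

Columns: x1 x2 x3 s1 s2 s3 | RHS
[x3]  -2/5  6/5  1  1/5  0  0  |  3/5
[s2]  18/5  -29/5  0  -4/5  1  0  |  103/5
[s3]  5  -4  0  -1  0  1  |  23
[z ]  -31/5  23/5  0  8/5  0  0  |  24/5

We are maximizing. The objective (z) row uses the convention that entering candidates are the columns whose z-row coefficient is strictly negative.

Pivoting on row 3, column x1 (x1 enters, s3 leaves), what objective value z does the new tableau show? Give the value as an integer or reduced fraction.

Minimum ratio for x1: 23/5 = 23/5.
z changes by −(z-row coeff of x1)·ratio = −(-31/5)·(23/5) = 713/25.
New z = 24/5 + (713/25) = 833/25.

833/25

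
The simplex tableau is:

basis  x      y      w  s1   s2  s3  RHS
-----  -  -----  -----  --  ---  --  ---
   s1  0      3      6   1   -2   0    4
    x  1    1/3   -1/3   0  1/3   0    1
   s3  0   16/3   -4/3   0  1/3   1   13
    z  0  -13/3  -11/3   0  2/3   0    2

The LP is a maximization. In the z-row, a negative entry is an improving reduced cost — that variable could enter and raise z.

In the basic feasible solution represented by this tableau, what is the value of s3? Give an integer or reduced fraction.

s3 is basic (row 3); its value is the RHS of that row: 13.

13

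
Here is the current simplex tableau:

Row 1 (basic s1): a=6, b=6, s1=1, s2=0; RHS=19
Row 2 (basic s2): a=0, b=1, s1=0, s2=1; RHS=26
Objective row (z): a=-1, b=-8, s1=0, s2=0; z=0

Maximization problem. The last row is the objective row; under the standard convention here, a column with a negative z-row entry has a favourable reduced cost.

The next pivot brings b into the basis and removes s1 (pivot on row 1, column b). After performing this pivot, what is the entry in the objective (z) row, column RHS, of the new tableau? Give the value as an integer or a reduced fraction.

Pivot element is row 1, column b: 6.
Normalize row 1: new (row 1, RHS) = 19/6 = 19/6.
z-row ← z-row − (-8)·(new row 1): 0 − (-8)·(19/6) = 76/3.

76/3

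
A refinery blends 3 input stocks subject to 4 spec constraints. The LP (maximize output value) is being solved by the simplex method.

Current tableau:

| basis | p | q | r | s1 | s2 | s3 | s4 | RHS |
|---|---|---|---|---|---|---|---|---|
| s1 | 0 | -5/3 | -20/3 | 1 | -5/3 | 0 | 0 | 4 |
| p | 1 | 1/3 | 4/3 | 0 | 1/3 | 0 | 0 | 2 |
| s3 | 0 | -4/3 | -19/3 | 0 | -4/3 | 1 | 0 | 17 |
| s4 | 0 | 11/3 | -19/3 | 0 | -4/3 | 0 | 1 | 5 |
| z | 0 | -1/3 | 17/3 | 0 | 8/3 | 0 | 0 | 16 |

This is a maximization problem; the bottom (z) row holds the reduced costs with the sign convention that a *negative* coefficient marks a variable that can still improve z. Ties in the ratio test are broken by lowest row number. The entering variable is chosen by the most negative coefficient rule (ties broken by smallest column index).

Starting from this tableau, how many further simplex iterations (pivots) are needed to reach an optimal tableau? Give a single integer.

pivot: q in, s4 out → z = 181/11
No improving column remains; optimal.

1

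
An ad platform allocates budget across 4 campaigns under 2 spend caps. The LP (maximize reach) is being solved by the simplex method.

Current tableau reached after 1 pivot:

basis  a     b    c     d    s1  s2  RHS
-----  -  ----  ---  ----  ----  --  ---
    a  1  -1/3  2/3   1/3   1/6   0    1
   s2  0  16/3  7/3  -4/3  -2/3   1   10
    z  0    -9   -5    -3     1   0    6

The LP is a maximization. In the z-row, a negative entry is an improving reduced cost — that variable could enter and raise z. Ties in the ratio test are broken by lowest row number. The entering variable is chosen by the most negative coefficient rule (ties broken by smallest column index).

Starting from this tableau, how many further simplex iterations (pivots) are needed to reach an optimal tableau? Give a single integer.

2

pivot: b in, s2 out → z = 183/8
pivot: d in, a out → z = 57
No improving column remains; optimal.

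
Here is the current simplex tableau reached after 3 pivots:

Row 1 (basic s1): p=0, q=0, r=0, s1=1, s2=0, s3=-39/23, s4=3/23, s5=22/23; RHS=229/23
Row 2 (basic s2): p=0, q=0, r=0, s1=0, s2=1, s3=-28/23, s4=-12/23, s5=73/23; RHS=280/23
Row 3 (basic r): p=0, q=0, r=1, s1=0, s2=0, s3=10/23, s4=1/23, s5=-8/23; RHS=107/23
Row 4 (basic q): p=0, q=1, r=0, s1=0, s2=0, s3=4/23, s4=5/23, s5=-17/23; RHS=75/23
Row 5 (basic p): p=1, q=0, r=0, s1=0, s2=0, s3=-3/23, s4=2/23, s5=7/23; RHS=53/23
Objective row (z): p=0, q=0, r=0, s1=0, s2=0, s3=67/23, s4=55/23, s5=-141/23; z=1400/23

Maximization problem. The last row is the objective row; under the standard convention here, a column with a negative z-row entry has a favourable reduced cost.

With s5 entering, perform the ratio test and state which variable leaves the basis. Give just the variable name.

Ratios: row 1 (s1): (229/23)/(22/23) = 229/22; row 2 (s2): (280/23)/(73/23) = 280/73; row 3 (r): entry -8/23 ≤ 0, skip; row 4 (q): entry -17/23 ≤ 0, skip; row 5 (p): (53/23)/(7/23) = 53/7.
Minimum ratio 280/73 is in the s2 row, so s2 leaves.

s2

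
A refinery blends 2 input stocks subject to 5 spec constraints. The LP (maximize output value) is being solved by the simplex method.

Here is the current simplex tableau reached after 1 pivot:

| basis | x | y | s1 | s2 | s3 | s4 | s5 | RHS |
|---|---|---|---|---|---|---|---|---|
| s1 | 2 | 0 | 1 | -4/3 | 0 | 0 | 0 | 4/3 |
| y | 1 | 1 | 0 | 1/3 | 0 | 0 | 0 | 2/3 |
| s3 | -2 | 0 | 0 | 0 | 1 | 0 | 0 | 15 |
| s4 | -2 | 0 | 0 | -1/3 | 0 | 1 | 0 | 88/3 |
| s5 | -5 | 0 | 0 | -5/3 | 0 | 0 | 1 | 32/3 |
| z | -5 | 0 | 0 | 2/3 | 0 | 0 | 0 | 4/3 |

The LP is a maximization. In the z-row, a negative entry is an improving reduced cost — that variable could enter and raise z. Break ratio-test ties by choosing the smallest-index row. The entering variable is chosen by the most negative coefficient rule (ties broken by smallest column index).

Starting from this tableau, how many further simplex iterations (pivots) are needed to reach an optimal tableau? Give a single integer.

2

pivot: x in, s1 out → z = 14/3
pivot: s2 in, y out → z = 14/3
No improving column remains; optimal.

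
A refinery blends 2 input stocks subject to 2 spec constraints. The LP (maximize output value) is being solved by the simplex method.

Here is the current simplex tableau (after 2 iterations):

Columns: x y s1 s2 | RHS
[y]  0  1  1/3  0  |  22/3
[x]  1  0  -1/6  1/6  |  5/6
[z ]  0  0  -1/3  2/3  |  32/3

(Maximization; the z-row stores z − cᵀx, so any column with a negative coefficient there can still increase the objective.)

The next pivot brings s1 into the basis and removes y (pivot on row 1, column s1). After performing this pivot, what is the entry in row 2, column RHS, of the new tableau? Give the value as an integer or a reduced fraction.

Pivot element is row 1, column s1: 1/3.
Normalize row 1: new (row 1, RHS) = (22/3)/(1/3) = 22.
row 2 ← row 2 − (-1/6)·(new row 1): 5/6 − (-1/6)·22 = 9/2.

9/2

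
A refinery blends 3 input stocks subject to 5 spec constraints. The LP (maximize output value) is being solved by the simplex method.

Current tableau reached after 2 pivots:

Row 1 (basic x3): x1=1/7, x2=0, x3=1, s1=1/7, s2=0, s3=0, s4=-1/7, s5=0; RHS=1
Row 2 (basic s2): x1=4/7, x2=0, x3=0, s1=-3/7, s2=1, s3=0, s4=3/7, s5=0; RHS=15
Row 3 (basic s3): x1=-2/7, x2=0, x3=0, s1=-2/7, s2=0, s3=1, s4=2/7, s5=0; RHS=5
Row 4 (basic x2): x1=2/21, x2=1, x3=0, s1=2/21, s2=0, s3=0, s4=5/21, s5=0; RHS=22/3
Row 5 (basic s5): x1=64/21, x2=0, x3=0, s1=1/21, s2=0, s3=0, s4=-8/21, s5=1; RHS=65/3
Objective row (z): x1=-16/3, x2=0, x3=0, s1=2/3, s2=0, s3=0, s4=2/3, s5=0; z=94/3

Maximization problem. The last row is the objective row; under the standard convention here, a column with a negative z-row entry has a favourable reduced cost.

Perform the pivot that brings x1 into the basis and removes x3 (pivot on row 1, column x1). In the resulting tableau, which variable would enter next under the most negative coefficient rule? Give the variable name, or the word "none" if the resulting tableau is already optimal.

Pivot element 1/7. New z-row = old z-row − (-16/3)·(row 1/(1/7)).
Updated z-row coefficients: x1: 0, x2: 0, x3: 112/3, s1: 6, s2: 0, s3: 0, s4: -14/3, s5: 0.
The most negative is -14/3 in column s4, so s4 would enter next.

s4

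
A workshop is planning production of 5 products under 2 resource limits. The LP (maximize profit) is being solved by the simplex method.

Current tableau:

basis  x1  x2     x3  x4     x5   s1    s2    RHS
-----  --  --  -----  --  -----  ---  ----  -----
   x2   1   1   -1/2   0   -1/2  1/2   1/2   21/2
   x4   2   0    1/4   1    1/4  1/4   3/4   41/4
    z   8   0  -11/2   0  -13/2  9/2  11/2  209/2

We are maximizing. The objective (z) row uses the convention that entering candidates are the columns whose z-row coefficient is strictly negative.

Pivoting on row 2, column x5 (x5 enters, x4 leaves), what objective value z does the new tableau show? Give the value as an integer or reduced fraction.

371

Minimum ratio for x5: (41/4)/(1/4) = 41.
z changes by −(z-row coeff of x5)·ratio = −(-13/2)·41 = 533/2.
New z = 209/2 + (533/2) = 371.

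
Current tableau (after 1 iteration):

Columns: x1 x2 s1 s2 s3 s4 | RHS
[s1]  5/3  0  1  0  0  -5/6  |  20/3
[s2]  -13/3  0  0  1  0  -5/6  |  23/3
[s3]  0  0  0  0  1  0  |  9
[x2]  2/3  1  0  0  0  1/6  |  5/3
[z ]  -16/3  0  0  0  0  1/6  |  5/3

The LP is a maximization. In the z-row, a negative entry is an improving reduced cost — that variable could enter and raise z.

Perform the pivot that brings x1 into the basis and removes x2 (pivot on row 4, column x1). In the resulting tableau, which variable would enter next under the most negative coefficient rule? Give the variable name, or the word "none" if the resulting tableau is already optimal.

none

Pivot element 2/3. New z-row = old z-row − (-16/3)·(row 4/(2/3)).
Updated z-row coefficients: x1: 0, x2: 8, s1: 0, s2: 0, s3: 0, s4: 3/2.
No coefficient is strictly negative; the tableau after this pivot is optimal.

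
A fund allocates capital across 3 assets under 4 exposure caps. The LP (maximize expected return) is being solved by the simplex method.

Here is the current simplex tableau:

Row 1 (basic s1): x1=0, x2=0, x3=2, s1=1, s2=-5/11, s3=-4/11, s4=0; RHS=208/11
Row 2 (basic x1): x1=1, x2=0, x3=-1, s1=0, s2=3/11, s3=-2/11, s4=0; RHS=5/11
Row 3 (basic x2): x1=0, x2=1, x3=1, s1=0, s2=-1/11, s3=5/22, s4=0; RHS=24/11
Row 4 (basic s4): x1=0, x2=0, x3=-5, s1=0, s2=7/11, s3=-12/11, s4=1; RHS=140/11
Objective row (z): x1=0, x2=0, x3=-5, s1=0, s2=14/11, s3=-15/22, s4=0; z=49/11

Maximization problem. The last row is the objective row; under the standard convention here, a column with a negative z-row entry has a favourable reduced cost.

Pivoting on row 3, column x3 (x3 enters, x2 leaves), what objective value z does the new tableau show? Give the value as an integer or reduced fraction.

Minimum ratio for x3: (24/11)/1 = 24/11.
z changes by −(z-row coeff of x3)·ratio = −(-5)·(24/11) = 120/11.
New z = 49/11 + (120/11) = 169/11.

169/11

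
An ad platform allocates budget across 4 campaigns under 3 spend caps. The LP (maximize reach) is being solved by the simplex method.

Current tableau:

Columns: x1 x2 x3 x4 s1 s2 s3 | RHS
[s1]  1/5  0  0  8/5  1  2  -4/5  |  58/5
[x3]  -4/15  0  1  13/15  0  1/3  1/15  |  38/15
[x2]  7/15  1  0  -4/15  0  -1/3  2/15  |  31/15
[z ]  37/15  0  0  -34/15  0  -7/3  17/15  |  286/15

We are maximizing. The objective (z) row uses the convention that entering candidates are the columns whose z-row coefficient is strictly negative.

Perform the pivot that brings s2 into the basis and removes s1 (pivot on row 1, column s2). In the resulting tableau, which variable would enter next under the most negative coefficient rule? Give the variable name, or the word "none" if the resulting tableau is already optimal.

x4

Pivot element 2. New z-row = old z-row − (-7/3)·(row 1/2).
Updated z-row coefficients: x1: 27/10, x2: 0, x3: 0, x4: -2/5, s1: 7/6, s2: 0, s3: 1/5.
The most negative is -2/5 in column x4, so x4 would enter next.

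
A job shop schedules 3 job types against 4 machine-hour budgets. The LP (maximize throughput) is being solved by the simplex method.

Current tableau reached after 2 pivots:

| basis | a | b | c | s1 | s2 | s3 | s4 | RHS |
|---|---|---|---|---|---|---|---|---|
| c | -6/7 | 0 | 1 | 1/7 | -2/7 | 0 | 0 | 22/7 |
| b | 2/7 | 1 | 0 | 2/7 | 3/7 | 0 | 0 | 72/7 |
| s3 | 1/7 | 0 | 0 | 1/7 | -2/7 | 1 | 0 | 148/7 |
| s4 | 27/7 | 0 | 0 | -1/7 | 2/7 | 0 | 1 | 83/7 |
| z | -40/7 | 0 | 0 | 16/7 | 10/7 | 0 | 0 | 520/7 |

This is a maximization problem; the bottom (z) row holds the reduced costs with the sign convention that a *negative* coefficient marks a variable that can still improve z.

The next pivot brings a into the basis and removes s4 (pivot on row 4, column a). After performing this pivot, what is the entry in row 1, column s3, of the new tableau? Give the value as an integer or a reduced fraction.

Pivot element is row 4, column a: 27/7.
Normalize row 4: new (row 4, s3) = 0/(27/7) = 0.
row 1 ← row 1 − (-6/7)·(new row 4): 0 − (-6/7)·0 = 0.

0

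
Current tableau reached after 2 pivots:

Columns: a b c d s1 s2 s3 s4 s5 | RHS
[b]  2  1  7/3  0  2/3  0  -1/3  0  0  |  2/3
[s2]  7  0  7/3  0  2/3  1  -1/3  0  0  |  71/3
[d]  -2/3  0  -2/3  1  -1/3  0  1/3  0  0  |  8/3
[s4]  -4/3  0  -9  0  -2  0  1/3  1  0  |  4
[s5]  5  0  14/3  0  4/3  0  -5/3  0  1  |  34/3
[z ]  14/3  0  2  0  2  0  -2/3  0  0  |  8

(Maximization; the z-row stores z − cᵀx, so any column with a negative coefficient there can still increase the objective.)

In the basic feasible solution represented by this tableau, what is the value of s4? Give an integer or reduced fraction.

4

s4 is basic (row 4); its value is the RHS of that row: 4.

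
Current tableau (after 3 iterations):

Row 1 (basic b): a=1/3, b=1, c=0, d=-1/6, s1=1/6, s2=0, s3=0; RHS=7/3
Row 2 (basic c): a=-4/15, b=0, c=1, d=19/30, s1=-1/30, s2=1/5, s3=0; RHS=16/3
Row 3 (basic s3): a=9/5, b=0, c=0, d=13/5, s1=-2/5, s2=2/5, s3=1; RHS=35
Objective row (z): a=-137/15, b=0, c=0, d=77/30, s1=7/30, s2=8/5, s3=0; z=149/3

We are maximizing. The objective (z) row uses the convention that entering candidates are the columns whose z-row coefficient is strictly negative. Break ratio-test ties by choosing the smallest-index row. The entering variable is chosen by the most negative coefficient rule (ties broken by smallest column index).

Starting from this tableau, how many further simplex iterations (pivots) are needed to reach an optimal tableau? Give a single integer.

2

pivot: a in, b out → z = 568/5
pivot: d in, s3 out → z = 632/5
No improving column remains; optimal.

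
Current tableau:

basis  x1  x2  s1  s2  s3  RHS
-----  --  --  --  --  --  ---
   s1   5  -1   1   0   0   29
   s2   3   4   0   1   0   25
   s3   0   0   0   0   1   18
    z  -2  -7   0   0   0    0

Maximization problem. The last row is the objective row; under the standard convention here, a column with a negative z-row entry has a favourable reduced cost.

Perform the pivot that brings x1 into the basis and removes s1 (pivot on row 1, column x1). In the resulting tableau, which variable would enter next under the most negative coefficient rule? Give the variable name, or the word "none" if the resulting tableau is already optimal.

Pivot element 5. New z-row = old z-row − (-2)·(row 1/5).
Updated z-row coefficients: x1: 0, x2: -37/5, s1: 2/5, s2: 0, s3: 0.
The most negative is -37/5 in column x2, so x2 would enter next.

x2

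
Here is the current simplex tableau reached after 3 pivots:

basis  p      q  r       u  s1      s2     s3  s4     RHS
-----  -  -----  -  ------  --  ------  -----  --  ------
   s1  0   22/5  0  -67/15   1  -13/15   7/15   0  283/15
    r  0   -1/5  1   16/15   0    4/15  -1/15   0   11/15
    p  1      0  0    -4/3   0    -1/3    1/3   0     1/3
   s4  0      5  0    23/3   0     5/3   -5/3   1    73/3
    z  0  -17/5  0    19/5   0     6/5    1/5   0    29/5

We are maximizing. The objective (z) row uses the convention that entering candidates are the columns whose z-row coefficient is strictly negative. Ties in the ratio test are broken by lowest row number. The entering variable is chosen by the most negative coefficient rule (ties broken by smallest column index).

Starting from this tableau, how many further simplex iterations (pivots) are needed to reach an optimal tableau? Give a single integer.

1

pivot: q in, s1 out → z = 1345/66
No improving column remains; optimal.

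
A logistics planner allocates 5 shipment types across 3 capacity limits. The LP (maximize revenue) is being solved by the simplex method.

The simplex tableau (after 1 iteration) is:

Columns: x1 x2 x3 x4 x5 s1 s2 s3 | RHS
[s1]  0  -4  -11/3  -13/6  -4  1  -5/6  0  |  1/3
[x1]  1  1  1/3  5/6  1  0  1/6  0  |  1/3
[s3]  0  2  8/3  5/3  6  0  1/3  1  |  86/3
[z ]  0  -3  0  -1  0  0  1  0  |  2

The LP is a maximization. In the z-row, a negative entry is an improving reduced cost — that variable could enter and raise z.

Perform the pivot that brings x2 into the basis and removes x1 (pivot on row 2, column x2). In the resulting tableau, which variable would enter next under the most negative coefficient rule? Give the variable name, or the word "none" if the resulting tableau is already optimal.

none

Pivot element 1. New z-row = old z-row − (-3)·(row 2/1).
Updated z-row coefficients: x1: 3, x2: 0, x3: 1, x4: 3/2, x5: 3, s1: 0, s2: 3/2, s3: 0.
No coefficient is strictly negative; the tableau after this pivot is optimal.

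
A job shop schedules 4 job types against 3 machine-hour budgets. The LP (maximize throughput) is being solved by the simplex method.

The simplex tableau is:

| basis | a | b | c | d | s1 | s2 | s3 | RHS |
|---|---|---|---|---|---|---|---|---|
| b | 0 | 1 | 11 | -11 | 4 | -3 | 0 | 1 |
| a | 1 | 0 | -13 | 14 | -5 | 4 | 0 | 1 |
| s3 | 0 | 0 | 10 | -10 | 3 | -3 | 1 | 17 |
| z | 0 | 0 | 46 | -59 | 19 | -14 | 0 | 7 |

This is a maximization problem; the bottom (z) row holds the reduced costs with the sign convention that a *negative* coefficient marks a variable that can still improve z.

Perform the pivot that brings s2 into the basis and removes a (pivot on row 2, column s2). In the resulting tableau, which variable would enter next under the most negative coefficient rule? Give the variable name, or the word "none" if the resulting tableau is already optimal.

Pivot element 4. New z-row = old z-row − (-14)·(row 2/4).
Updated z-row coefficients: a: 7/2, b: 0, c: 1/2, d: -10, s1: 3/2, s2: 0, s3: 0.
The most negative is -10 in column d, so d would enter next.

d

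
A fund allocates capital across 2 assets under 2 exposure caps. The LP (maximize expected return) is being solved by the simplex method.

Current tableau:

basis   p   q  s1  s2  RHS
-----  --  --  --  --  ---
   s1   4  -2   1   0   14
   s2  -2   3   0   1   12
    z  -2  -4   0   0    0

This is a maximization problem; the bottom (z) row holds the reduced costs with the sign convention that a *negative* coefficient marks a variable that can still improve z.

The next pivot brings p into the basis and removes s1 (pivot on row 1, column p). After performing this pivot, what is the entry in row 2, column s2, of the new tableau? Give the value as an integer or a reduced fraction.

1

Pivot element is row 1, column p: 4.
Normalize row 1: new (row 1, s2) = 0/4 = 0.
row 2 ← row 2 − (-2)·(new row 1): 1 − (-2)·0 = 1.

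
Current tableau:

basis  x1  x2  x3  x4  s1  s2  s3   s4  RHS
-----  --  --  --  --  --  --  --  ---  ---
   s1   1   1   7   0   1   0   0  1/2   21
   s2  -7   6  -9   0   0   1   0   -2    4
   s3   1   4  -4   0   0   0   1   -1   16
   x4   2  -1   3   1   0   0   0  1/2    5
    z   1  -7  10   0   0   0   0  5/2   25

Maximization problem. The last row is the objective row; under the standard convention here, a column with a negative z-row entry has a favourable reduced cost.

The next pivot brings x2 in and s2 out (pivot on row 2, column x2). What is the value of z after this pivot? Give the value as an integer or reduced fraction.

89/3

Minimum ratio for x2: 4/6 = 2/3.
z changes by −(z-row coeff of x2)·ratio = −(-7)·(2/3) = 14/3.
New z = 25 + (14/3) = 89/3.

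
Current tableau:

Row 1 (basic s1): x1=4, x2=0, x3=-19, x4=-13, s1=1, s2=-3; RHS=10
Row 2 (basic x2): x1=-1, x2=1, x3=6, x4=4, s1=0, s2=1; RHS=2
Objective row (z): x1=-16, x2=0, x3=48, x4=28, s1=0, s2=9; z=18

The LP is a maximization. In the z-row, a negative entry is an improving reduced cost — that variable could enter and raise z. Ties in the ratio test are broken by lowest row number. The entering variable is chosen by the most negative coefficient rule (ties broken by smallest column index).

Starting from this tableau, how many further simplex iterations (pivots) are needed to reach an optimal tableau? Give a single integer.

3

pivot: x1 in, s1 out → z = 58
pivot: x3 in, x2 out → z = 794/5
pivot: x4 in, x3 out → z = 202
No improving column remains; optimal.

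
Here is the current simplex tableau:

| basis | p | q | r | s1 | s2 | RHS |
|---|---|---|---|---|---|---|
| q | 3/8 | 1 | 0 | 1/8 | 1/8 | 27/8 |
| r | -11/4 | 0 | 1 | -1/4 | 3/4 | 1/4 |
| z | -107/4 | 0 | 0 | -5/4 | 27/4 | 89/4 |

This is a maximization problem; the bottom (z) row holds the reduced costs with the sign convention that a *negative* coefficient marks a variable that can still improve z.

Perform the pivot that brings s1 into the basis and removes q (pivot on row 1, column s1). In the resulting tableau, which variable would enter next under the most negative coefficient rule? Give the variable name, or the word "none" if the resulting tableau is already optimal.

p

Pivot element 1/8. New z-row = old z-row − (-5/4)·(row 1/(1/8)).
Updated z-row coefficients: p: -23, q: 10, r: 0, s1: 0, s2: 8.
The most negative is -23 in column p, so p would enter next.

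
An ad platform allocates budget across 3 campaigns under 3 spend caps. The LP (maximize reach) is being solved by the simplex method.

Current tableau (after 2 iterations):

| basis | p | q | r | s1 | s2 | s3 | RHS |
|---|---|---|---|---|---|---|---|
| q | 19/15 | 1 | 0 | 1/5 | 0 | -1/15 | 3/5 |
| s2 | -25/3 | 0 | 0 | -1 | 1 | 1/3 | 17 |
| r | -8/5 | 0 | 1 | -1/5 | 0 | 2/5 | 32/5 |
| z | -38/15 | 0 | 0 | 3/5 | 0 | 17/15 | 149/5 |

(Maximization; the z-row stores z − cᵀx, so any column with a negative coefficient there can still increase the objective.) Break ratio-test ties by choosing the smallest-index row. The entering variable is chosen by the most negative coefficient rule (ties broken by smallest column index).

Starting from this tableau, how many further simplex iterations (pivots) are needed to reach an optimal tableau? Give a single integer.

1

pivot: p in, q out → z = 31
No improving column remains; optimal.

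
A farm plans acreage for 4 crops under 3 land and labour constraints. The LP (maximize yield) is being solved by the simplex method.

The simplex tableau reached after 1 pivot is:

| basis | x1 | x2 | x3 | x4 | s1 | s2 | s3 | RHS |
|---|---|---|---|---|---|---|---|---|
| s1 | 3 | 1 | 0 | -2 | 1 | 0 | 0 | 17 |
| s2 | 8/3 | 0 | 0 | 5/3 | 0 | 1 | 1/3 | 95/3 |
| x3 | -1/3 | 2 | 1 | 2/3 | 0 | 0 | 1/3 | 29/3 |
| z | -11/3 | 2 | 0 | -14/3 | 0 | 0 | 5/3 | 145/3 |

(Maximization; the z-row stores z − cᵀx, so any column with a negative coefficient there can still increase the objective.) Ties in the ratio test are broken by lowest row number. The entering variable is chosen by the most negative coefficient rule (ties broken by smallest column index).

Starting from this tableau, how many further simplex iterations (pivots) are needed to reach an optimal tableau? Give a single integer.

2

pivot: x4 in, x3 out → z = 116
pivot: x1 in, s2 out → z = 902/7
No improving column remains; optimal.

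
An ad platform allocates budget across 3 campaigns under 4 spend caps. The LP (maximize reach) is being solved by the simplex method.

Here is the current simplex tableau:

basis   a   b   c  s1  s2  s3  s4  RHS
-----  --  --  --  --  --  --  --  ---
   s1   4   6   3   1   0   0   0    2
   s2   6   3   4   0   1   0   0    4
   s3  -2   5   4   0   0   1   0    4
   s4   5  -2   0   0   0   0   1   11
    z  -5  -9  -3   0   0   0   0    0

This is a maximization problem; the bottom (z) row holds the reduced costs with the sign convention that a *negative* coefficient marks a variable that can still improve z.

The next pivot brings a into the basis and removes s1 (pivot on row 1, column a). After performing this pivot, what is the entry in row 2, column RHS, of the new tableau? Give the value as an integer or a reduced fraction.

1

Pivot element is row 1, column a: 4.
Normalize row 1: new (row 1, RHS) = 2/4 = 1/2.
row 2 ← row 2 − 6·(new row 1): 4 − 6·(1/2) = 1.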